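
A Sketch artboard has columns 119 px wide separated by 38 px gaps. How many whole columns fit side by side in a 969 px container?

k columns need k·119 + (k−1)·38 = k·157 − 38.
k·157 − 38 ≤ 969 → k ≤ 1007 / 157 ≈ 6.41, so k = 6.

6 columns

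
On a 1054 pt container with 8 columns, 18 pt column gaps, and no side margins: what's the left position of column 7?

1054 − 7·18 = 928; ÷8 gives c = 116 pt.
Before column 7: 6 columns + 6 column gaps.
Offset = 6·(116 + 18) = 6·134 = 804 pt.

804 pt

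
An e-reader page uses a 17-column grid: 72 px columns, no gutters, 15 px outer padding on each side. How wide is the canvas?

1254 px

Summing: 30 + 1224 = 1254 px.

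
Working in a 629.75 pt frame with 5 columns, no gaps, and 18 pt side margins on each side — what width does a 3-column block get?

356.25 pt

Take off 36 pt of margins, leaving 593.75 pt.
593.75 / 5 = 118.75 pt per column.
3-column span = 3·118.75 = 356.25 pt.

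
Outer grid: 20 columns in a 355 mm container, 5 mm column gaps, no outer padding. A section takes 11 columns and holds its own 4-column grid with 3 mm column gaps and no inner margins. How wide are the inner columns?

20c + 19·5 = 355 → 20c = 260 → c = 13 mm.
11 columns plus 10 column gaps: 143 + 50 = 193 mm.
4d + 3·3 = 193 → 4d = 184 → d = 46 mm.

46 mm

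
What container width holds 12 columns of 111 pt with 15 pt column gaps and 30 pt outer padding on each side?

1557 pt

Container = 2·30 + 12·111 + 11·15 = 60 + 1332 + 165 = 1557 pt.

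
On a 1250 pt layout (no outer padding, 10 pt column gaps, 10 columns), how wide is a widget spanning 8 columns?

Subtracting 9 column gaps of 10 leaves 1160 for 10 columns, so c = 116 pt.
Span of 8: 8·116 + 7·10 = 928 + 70 = 998 pt.

998 pt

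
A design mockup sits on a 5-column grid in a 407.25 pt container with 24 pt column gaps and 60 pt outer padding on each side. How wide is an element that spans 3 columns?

Subtract both margins: 407.25 − 2·60 = 287.25 pt.
287.25 − 4·24 = 191.25; ÷5 gives c = 38.25 pt.
3 columns plus 2 column gaps: 114.75 + 48 = 162.75 pt.

162.75 pt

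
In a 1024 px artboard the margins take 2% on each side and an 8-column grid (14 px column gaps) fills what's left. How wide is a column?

110.63 px

Margins: 2% × 1024 = 20.48 px each, so content = 1024 − 40.96 = 983.04 px.
983.04 − 7·14 = 885.04; ÷8 gives c = 110.63 px.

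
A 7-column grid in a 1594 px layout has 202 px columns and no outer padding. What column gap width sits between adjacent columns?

30 px

Columns use 1414 px, leaving 180 px across 6 column gaps = 30 px each.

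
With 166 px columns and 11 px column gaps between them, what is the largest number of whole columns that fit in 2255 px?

12 columns: 12·166 + 11·11 = 2113 px ≤ 2255.
13 columns: 2290 px > 2255. So 12.

12 columns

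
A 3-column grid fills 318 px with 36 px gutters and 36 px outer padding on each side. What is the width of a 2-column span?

Subtract both margins: 318 − 2·36 = 246 px.
Subtracting 2 gutters of 36 leaves 174 for 3 columns, so c = 58 px.
2-column span = 2·58 + 1·36 = 152 px.

152 px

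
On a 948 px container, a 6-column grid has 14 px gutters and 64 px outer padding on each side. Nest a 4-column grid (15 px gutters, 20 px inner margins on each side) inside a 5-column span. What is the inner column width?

149 px

Subtract both margins: 948 − 2·64 = 820 px.
6 columns + 5 gutters: 6c + 5·14 = 820.
6c = 820 − 70 = 750, so c = 125 px.
Span of 5: 5·125 + 4·14 = 625 + 56 = 681 px.
Inner content = 681 − 2·20 = 641 px.
4d + 3·15 = 641 → 4d = 596 → d = 149 px.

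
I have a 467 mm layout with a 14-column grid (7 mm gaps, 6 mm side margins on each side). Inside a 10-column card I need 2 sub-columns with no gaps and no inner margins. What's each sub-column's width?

Subtract both margins: 467 − 2·6 = 455 mm.
14c + 13·7 = 455 → 14c = 364 → c = 26 mm.
10 columns plus 9 gaps: 260 + 63 = 323 mm.
2d = 323 → d = 161.5 mm.

161.5 mm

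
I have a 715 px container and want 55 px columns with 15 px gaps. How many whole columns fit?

10 columns

10 columns: 10·55 + 9·15 = 685 px ≤ 715.
11 columns: 755 px > 715. So 10.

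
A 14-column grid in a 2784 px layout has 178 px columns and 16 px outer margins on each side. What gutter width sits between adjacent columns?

Subtract both margins: 2784 − 2·16 = 2752 px.
14·178 + 13g = 2752 → 13g = 260 → g = 20 px.

20 px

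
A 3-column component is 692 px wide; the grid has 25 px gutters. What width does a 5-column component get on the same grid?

1170 px

3 columns + 2 gutters: 3c + 2·25 = 692.
3c = 692 − 50 = 642, so c = 214 px.
Span of 5: 5·214 + 4·25 = 1070 + 100 = 1170 px.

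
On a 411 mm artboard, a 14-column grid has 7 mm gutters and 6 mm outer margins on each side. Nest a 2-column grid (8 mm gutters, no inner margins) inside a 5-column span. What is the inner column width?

65 mm

Inside the margins: 411 − 12 = 399 mm.
Subtracting 13 gutters of 7 leaves 308 for 14 columns, so c = 22 mm.
5-column span = 5·22 + 4·7 = 138 mm.
138 − 1·8 = 130; ÷2 gives d = 65 mm.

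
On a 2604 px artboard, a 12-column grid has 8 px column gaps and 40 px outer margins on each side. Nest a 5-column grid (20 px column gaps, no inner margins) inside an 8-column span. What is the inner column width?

320 px

Subtract both margins: 2604 − 2·40 = 2524 px.
2524 − 11·8 = 2436; ÷12 gives c = 203 px.
Span of 8: 8·203 + 7·8 = 1624 + 56 = 1680 px.
5 columns + 4 column gaps: 5d + 4·20 = 1680.
5d = 1680 − 80 = 1600, so d = 320 px.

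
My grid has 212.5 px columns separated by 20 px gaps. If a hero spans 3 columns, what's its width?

3-column span = 3·212.5 + 2·20 = 677.5 px.

677.5 px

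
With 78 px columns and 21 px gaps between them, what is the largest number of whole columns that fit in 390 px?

4 columns: 4·78 + 3·21 = 375 px ≤ 390.
5 columns: 474 px > 390. So 4.

4 columns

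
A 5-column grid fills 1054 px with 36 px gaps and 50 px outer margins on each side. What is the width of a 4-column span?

756 px

Inside the margins: 1054 − 100 = 954 px.
Subtracting 4 gaps of 36 leaves 810 for 5 columns, so c = 162 px.
4-column span = 4·162 + 3·36 = 756 px.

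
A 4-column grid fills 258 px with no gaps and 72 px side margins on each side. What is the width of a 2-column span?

Subtract both margins: 258 − 2·72 = 114 px.
114 / 4 = 28.5 px per column.
With no gaps, 2 columns span 2·28.5 = 57 px.

57 px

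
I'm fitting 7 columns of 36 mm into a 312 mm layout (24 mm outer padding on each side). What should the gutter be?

Subtract both margins: 312 − 2·24 = 264 mm.
7 columns take 7·36 = 252 mm; remaining 12 splits into 6 gutters.
g = 12 / 6 = 2 mm.

2 mm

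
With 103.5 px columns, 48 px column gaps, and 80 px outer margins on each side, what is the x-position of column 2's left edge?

231.5 px

Before column 2: the margin + 1 column + 1 column gap.
Offset = 80 + 1·(103.5 + 48) = 80 + 151.5 = 231.5 px.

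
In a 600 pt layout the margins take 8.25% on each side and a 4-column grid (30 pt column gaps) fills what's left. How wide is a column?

Each margin = 8.25% of 600 = 49.5 pt; content = 600 − 2·49.5 = 501 pt.
501 − 3·30 = 411; ÷4 gives c = 102.75 pt.

102.75 pt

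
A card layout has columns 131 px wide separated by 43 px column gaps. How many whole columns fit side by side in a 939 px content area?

Each extra column adds 131 + 43 = 174 px.
(939 + 43) / 174 = 5.64, so 5 columns fit.

5 columns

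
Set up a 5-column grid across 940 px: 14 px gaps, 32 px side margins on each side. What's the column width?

164 px

Content width = 940 − 2·32 = 876 px.
5c + 4·14 = 876 → 5c = 820 → c = 164 px.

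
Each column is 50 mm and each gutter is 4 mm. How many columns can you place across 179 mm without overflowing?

Each extra column adds 50 + 4 = 54 mm.
(179 + 4) / 54 = 3.39, so 3 columns fit.

3 columns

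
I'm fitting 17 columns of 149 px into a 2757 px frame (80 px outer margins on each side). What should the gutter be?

Inside the margins: 2757 − 160 = 2597 px.
17 columns take 17·149 = 2533 px; remaining 64 splits into 16 gutters.
g = 64 / 16 = 4 px.

4 px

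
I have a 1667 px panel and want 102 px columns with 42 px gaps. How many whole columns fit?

11 columns: 11·102 + 10·42 = 1542 px ≤ 1667.
12 columns: 1686 px > 1667. So 11.

11 columns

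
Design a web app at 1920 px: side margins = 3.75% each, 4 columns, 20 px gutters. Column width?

1920 × (1 − 2·3.75%) = 1920 × 92.5% = 1776 px for the columns.
Subtracting 3 gutters of 20 leaves 1716 for 4 columns, so c = 429 px.

429 px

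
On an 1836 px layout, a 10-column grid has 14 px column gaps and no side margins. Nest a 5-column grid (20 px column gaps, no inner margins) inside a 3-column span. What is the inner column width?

Subtracting 9 column gaps of 14 leaves 1710 for 10 columns, so c = 171 px.
Span of 3: 3·171 + 2·14 = 513 + 28 = 541 px.
Subtracting 4 column gaps of 20 leaves 461 for 5 columns, so d = 92.2 px.

92.2 px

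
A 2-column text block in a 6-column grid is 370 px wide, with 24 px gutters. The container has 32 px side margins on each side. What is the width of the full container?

Subtracting 1 gutter of 24 leaves 346 for 2 columns, so c = 173 px.
Total width: 2·32 + 6·173 + 5·24 = 1222 px.

1222 px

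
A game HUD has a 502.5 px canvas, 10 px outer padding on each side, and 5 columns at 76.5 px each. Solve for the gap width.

Inside the margins: 502.5 − 20 = 482.5 px.
Columns use 382.5 px, leaving 100 px across 4 gaps = 25 px each.

25 px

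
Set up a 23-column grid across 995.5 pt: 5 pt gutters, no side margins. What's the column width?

Subtracting 22 gutters of 5 leaves 885.5 for 23 columns, so c = 38.5 pt.

38.5 pt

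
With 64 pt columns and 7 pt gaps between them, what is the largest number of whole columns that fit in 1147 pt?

16 columns

k columns need k·64 + (k−1)·7 = k·71 − 7.
k·71 − 7 ≤ 1147 → k ≤ 1154 / 71 ≈ 16.25, so k = 16.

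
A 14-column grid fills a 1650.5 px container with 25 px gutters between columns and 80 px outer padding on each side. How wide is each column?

83.25 px

Content width = 1650.5 − 2·80 = 1490.5 px.
14 columns + 13 gutters: 14c + 13·25 = 1490.5.
14c = 1490.5 − 325 = 1165.5, so c = 83.25 px.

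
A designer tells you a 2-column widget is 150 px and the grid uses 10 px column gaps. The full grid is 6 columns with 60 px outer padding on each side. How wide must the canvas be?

590 px

150 − 1·10 = 140; ÷2 gives c = 70 px.
Canvas = 2·60 + 6·70 + 5·10 = 120 + 420 + 50 = 590 px.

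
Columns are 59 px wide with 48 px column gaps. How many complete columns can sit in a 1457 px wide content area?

Each extra column adds 59 + 48 = 107 px.
(1457 + 48) / 107 = 14.07, so 14 columns fit.

14 columns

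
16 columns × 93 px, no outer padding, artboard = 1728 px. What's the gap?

16 px

16 columns take 16·93 = 1488 px; remaining 240 splits into 15 gaps.
g = 240 / 15 = 16 px.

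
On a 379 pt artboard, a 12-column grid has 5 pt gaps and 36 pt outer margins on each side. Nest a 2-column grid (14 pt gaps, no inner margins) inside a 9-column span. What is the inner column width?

107.5 pt

Subtract both margins: 379 − 2·36 = 307 pt.
Subtracting 11 gaps of 5 leaves 252 for 12 columns, so c = 21 pt.
Span of 9: 9·21 + 8·5 = 189 + 40 = 229 pt.
229 − 1·14 = 215; ÷2 gives d = 107.5 pt.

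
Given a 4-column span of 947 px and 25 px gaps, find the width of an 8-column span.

4 columns + 3 gaps: 4c + 3·25 = 947.
4c = 947 − 75 = 872, so c = 218 px.
8 columns plus 7 gaps: 1744 + 175 = 1919 px.

1919 px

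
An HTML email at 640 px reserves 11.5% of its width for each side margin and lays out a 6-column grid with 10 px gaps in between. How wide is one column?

Each margin = 11.5% of 640 = 73.6 px; content = 640 − 2·73.6 = 492.8 px.
6 columns + 5 gaps: 6c + 5·10 = 492.8.
6c = 492.8 − 50 = 442.8, so c = 73.8 px.

73.8 px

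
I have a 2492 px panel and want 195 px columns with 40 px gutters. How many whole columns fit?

k columns need k·195 + (k−1)·40 = k·235 − 40.
k·235 − 40 ≤ 2492 → k ≤ 2532 / 235 ≈ 10.77, so k = 10.

10 columns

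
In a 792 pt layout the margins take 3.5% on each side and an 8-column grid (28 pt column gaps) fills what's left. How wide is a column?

67.57 pt

Each margin = 3.5% of 792 = 27.72 pt; content = 792 − 2·27.72 = 736.56 pt.
8 columns + 7 column gaps: 8c + 7·28 = 736.56.
8c = 736.56 − 196 = 540.56, so c = 67.57 pt.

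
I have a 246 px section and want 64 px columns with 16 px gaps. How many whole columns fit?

3 columns

Each extra column adds 64 + 16 = 80 px.
(246 + 16) / 80 = 3.27, so 3 columns fit.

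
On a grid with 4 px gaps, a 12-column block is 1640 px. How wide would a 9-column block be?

Subtracting 11 gaps of 4 leaves 1596 for 12 columns, so c = 133 px.
9 columns plus 8 gaps: 1197 + 32 = 1229 px.

1229 px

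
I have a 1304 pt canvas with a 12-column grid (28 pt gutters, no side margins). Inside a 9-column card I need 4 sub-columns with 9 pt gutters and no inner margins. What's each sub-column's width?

1304 − 11·28 = 996; ÷12 gives c = 83 pt.
Span of 9: 9·83 + 8·28 = 747 + 224 = 971 pt.
Subtracting 3 gutters of 9 leaves 944 for 4 columns, so d = 236 pt.

236 pt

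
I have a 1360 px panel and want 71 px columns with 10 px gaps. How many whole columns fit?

16 columns

k columns need k·71 + (k−1)·10 = k·81 − 10.
k·81 − 10 ≤ 1360 → k ≤ 1370 / 81 ≈ 16.91, so k = 16.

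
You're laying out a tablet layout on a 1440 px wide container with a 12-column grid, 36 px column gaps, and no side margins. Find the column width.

12 columns + 11 column gaps: 12c + 11·36 = 1440.
12c = 1440 − 396 = 1044, so c = 87 px.

87 px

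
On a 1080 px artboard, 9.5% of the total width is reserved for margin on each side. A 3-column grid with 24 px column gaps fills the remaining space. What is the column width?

Margins: 9.5% × 1080 = 102.6 px each, so content = 1080 − 205.2 = 874.8 px.
874.8 − 2·24 = 826.8; ÷3 gives c = 275.6 px.

275.6 px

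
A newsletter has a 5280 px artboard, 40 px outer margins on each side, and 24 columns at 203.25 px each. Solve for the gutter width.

Subtract both margins: 5280 − 2·40 = 5200 px.
Columns use 4878 px, leaving 322 px across 23 gutters = 14 px each.

14 px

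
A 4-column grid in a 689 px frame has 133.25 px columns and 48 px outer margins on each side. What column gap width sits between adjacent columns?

Take off 96 px of margins, leaving 593 px.
4·133.25 + 3g = 593 → 3g = 60 → g = 20 px.

20 px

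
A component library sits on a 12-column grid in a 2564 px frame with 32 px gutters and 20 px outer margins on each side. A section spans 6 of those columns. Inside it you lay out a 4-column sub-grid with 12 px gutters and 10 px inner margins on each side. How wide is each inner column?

Subtract both margins: 2564 − 2·20 = 2524 px.
12c + 11·32 = 2524 → 12c = 2172 → c = 181 px.
6-column span = 6·181 + 5·32 = 1246 px.
Inner content = 1246 − 2·10 = 1226 px.
4d + 3·12 = 1226 → 4d = 1190 → d = 297.5 px.

297.5 px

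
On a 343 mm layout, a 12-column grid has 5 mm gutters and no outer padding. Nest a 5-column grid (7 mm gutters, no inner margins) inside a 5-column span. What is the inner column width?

22.4 mm

12 columns + 11 gutters: 12c + 11·5 = 343.
12c = 343 − 55 = 288, so c = 24 mm.
5 columns plus 4 gutters: 120 + 20 = 140 mm.
5 columns + 4 gutters: 5d + 4·7 = 140.
5d = 140 − 28 = 112, so d = 22.4 mm.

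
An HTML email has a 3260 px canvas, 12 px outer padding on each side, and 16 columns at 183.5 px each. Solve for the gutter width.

Take off 24 px of margins, leaving 3236 px.
16·183.5 + 15g = 3236 → 15g = 300 → g = 20 px.

20 px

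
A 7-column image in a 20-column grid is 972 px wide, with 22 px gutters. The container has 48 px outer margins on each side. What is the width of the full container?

7 columns + 6 gutters: 7c + 6·22 = 972.
7c = 972 − 132 = 840, so c = 120 px.
Total width: 2·48 + 20·120 + 19·22 = 2914 px.

2914 px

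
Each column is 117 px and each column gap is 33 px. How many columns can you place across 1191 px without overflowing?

8 columns

8 columns: 8·117 + 7·33 = 1167 px ≤ 1191.
9 columns: 1317 px > 1191. So 8.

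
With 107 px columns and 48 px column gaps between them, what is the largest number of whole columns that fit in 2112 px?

13 columns: 13·107 + 12·48 = 1967 px ≤ 2112.
14 columns: 2122 px > 2112. So 13.

13 columns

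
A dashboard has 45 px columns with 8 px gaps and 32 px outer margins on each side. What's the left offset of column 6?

297 px

Each column+gutter stride is 53 px; 5 of them past the 32 px margin is 32 + 265 = 297 px.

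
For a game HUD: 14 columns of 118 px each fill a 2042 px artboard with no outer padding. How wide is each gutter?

Columns use 1652 px, leaving 390 px across 13 gutters = 30 px each.

30 px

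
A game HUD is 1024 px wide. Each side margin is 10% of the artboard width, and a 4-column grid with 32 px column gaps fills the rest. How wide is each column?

1024 × (1 − 2·10%) = 1024 × 80% = 819.2 px for the columns.
Subtracting 3 column gaps of 32 leaves 723.2 for 4 columns, so c = 180.8 px.

180.8 px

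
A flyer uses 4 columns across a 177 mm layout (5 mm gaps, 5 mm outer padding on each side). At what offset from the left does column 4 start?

134 mm

Content = 177 − 2·5 = 167 mm.
167 − 3·5 = 152; ÷4 gives c = 38 mm.
Before column 4: the margin + 3 columns + 3 gaps.
Offset = 5 + 3·(38 + 5) = 5 + 129 = 134 mm.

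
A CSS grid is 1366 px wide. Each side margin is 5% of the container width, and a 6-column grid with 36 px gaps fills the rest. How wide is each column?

Margins: 5% × 1366 = 68.3 px each, so content = 1366 − 136.6 = 1229.4 px.
Subtracting 5 gaps of 36 leaves 1049.4 for 6 columns, so c = 174.9 px.

174.9 px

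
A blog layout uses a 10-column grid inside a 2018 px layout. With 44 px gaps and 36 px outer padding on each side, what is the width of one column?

155 px

Content width = 2018 − 2·36 = 1946 px.
Subtracting 9 gaps of 44 leaves 1550 for 10 columns, so c = 155 px.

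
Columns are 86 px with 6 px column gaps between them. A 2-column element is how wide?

178 px

2 columns plus 1 column gap: 172 + 6 = 178 px.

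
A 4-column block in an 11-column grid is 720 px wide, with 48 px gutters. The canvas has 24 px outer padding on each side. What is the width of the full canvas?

4c + 3·48 = 720 → 4c = 576 → c = 144 px.
Total width: 2·24 + 11·144 + 10·48 = 2112 px.

2112 px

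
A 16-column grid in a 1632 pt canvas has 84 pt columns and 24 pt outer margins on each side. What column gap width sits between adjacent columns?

16 pt

Content width = 1632 − 2·24 = 1584 pt.
16 columns take 16·84 = 1344 pt; remaining 240 splits into 15 column gaps.
g = 240 / 15 = 16 pt.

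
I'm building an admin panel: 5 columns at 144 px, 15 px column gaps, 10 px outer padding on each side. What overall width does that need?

Total width: 2·10 + 5·144 + 4·15 = 800 px.

800 px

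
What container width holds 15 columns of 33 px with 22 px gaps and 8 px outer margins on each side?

Container = 2·8 + 15·33 + 14·22 = 16 + 495 + 308 = 819 px.

819 px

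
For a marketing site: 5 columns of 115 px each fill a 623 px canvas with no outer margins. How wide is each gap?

5 columns take 5·115 = 575 px; remaining 48 splits into 4 gaps.
g = 48 / 4 = 12 px.

12 px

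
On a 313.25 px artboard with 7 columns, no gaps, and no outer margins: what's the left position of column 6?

223.75 px

313.25 / 7 = 44.75 px per column.
Before column 6: 5 columns + 5 gaps.
Offset = 5·(44.75 + 0) = 5·44.75 = 223.75 px.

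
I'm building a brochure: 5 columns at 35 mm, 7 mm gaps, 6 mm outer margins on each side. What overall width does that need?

215 mm

Total width: 2·6 + 5·35 + 4·7 = 215 mm.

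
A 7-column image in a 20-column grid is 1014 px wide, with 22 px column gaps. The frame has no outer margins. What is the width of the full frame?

2938 px

1014 − 6·22 = 882; ÷7 gives c = 126 px.
Summing: 2520 + 418 = 2938 px.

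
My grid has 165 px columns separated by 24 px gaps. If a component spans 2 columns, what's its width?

2-column span = 2·165 + 1·24 = 354 px.

354 px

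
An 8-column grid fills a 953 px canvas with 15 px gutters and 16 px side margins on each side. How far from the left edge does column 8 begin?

Subtract both margins: 953 − 2·16 = 921 px.
Subtracting 7 gutters of 15 leaves 816 for 8 columns, so c = 102 px.
Each column+gutter stride is 117 px; 7 of them past the 16 px margin is 16 + 819 = 835 px.

835 px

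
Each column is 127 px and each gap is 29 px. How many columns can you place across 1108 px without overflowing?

k columns need k·127 + (k−1)·29 = k·156 − 29.
k·156 − 29 ≤ 1108 → k ≤ 1137 / 156 ≈ 7.29, so k = 7.

7 columns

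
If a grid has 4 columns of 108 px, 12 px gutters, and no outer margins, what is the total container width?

468 px

Summing: 432 + 36 = 468 px.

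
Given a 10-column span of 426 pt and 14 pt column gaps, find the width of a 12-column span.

426 − 9·14 = 300; ÷10 gives c = 30 pt.
12 columns plus 11 column gaps: 360 + 154 = 514 pt.

514 pt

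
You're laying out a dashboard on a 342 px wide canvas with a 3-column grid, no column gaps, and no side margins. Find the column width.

342 / 3 = 114 px per column.

114 px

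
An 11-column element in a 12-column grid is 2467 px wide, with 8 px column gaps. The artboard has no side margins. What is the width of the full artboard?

Subtracting 10 column gaps of 8 leaves 2387 for 11 columns, so c = 217 px.
Total width: 12·217 + 11·8 = 2692 px.

2692 px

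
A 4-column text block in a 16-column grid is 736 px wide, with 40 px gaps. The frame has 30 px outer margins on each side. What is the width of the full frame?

3124 px

736 − 3·40 = 616; ÷4 gives c = 154 px.
Adding margins, columns and gutters: 60 + 2464 + 600 = 3124 px.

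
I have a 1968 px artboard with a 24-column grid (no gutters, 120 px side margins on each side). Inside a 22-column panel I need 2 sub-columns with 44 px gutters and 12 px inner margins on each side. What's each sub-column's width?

Inside the margins: 1968 − 240 = 1728 px.
With no gutters, each column is 1728/24 = 72 px.
With no gutters, 22 columns span 22·72 = 1584 px.
Inner content = 1584 − 2·12 = 1560 px.
2d + 1·44 = 1560 → 2d = 1516 → d = 758 px.

758 px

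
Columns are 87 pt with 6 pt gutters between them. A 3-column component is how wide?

3-column span = 3·87 + 2·6 = 273 pt.

273 pt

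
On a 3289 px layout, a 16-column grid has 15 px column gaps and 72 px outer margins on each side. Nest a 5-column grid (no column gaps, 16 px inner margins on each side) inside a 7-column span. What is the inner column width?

267.1 px

Inside the margins: 3289 − 144 = 3145 px.
16 columns + 15 column gaps: 16c + 15·15 = 3145.
16c = 3145 − 225 = 2920, so c = 182.5 px.
7-column span = 7·182.5 + 6·15 = 1367.5 px.
Inner content = 1367.5 − 2·16 = 1335.5 px.
5d = 1335.5 → d = 267.1 px.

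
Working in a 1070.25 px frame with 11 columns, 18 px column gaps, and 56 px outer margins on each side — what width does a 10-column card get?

869.5 px

Inside the margins: 1070.25 − 112 = 958.25 px.
11 columns + 10 column gaps: 11c + 10·18 = 958.25.
11c = 958.25 − 180 = 778.25, so c = 70.75 px.
Span of 10: 10·70.75 + 9·18 = 707.5 + 162 = 869.5 px.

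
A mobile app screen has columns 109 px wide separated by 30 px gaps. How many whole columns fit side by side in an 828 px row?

6 columns: 6·109 + 5·30 = 804 px ≤ 828.
7 columns: 943 px > 828. So 6.

6 columns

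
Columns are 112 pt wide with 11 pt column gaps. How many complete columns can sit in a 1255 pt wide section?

10 columns

Each extra column adds 112 + 11 = 123 pt.
(1255 + 11) / 123 = 10.29, so 10 columns fit.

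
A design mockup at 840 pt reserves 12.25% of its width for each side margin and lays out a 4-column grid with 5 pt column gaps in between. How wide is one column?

Margins: 12.25% × 840 = 102.9 pt each, so content = 840 − 205.8 = 634.2 pt.
4 columns + 3 column gaps: 4c + 3·5 = 634.2.
4c = 634.2 − 15 = 619.2, so c = 154.8 pt.

154.8 pt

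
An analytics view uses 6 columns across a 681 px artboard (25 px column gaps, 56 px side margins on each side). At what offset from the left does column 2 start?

155 px

Inside the margins: 681 − 112 = 569 px.
Subtracting 5 column gaps of 25 leaves 444 for 6 columns, so c = 74 px.
Column 2 starts at margin + 1·(column + gutter) = 56 + 1·99 = 155 px.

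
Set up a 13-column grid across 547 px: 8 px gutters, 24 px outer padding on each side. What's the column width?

Inside the margins: 547 − 48 = 499 px.
13c + 12·8 = 499 → 13c = 403 → c = 31 px.

31 px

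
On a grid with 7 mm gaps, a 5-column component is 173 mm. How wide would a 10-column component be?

353 mm

5c + 4·7 = 173 → 5c = 145 → c = 29 mm.
Span of 10: 10·29 + 9·7 = 290 + 63 = 353 mm.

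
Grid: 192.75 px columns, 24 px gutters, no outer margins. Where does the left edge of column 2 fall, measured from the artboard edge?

Each column+gutter stride is 216.75 px; with no margin, 1 of them is 216.75 px.

216.75 px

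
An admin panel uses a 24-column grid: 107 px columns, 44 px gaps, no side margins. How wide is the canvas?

3580 px

Summing: 2568 + 1012 = 3580 px.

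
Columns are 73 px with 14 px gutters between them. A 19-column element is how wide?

1639 px

19 columns plus 18 gutters: 1387 + 252 = 1639 px.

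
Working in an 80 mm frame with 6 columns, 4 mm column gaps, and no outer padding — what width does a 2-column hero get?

24 mm

Subtracting 5 column gaps of 4 leaves 60 for 6 columns, so c = 10 mm.
Span of 2: 2·10 + 1·4 = 20 + 4 = 24 mm.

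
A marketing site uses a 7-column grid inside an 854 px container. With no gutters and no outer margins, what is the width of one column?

122 px

7c = 854 → c = 122 px.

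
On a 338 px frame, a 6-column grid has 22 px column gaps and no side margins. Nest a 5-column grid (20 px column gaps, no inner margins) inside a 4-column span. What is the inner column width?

6 columns + 5 column gaps: 6c + 5·22 = 338.
6c = 338 − 110 = 228, so c = 38 px.
Span of 4: 4·38 + 3·22 = 152 + 66 = 218 px.
Subtracting 4 column gaps of 20 leaves 138 for 5 columns, so d = 27.6 px.

27.6 px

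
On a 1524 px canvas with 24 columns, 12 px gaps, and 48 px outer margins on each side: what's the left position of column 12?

Take off 96 px of margins, leaving 1428 px.
24c + 23·12 = 1428 → 24c = 1152 → c = 48 px.
Before column 12: the margin + 11 columns + 11 gaps.
Offset = 48 + 11·(48 + 12) = 48 + 660 = 708 px.

708 px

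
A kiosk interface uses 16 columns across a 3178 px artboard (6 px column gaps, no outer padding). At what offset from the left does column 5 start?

Subtracting 15 column gaps of 6 leaves 3088 for 16 columns, so c = 193 px.
No margin, so column 5 starts at 4·(column + gutter) = 4·199 = 796 px.

796 px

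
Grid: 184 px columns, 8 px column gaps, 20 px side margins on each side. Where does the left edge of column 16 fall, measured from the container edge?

2900 px

Before column 16: the margin + 15 columns + 15 column gaps.
Offset = 20 + 15·(184 + 8) = 20 + 2880 = 2900 px.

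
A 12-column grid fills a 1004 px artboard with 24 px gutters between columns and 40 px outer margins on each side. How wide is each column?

55 px

Inside the margins: 1004 − 80 = 924 px.
12c + 11·24 = 924 → 12c = 660 → c = 55 px.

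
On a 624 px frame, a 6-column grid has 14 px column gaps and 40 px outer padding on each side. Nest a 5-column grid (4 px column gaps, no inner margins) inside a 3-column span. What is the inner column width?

Subtract both margins: 624 − 2·40 = 544 px.
544 − 5·14 = 474; ÷6 gives c = 79 px.
Span of 3: 3·79 + 2·14 = 237 + 28 = 265 px.
5 columns + 4 column gaps: 5d + 4·4 = 265.
5d = 265 − 16 = 249, so d = 49.8 px.

49.8 px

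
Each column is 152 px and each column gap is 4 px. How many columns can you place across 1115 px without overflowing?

7 columns: 7·152 + 6·4 = 1088 px ≤ 1115.
8 columns: 1244 px > 1115. So 7.

7 columns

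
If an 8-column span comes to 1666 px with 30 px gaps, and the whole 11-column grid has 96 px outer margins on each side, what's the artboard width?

2494 px

8 columns + 7 gaps: 8c + 7·30 = 1666.
8c = 1666 − 210 = 1456, so c = 182 px.
Total width: 2·96 + 11·182 + 10·30 = 2494 px.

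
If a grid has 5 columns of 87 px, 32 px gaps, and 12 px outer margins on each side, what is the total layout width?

587 px

Total width: 2·12 + 5·87 + 4·32 = 587 px.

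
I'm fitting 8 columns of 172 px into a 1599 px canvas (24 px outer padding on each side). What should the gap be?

Inside the margins: 1599 − 48 = 1551 px.
Columns use 1376 px, leaving 175 px across 7 gaps = 25 px each.

25 px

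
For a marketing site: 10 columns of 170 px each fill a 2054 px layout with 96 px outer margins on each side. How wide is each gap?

Subtract both margins: 2054 − 2·96 = 1862 px.
10·170 + 9g = 1862 → 9g = 162 → g = 18 px.

18 px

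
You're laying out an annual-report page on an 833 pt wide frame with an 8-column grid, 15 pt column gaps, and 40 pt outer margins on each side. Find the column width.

81 pt

Take off 80 pt of margins, leaving 753 pt.
8c + 7·15 = 753 → 8c = 648 → c = 81 pt.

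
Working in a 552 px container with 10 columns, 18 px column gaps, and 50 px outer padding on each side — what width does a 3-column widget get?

Inside the margins: 552 − 100 = 452 px.
Subtracting 9 column gaps of 18 leaves 290 for 10 columns, so c = 29 px.
3-column span = 3·29 + 2·18 = 123 px.

123 px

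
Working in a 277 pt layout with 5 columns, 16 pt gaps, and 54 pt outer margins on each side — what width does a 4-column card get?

Content width = 277 − 2·54 = 169 pt.
5 columns + 4 gaps: 5c + 4·16 = 169.
5c = 169 − 64 = 105, so c = 21 pt.
4 columns plus 3 gaps: 84 + 48 = 132 pt.

132 pt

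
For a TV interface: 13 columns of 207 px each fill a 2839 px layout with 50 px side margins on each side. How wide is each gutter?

4 px

Take off 100 px of margins, leaving 2739 px.
13 columns take 13·207 = 2691 px; remaining 48 splits into 12 gutters.
g = 48 / 12 = 4 px.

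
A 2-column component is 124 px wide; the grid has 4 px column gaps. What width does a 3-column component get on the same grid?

2c + 1·4 = 124 → 2c = 120 → c = 60 px.
3-column span = 3·60 + 2·4 = 188 px.

188 px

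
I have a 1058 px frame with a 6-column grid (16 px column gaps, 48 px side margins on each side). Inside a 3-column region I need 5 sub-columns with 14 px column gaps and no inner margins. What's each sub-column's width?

83.4 px

Take off 96 px of margins, leaving 962 px.
Subtracting 5 column gaps of 16 leaves 882 for 6 columns, so c = 147 px.
3 columns plus 2 column gaps: 441 + 32 = 473 px.
473 − 4·14 = 417; ÷5 gives d = 83.4 px.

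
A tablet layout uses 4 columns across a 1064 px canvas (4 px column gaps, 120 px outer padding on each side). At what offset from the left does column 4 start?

741 px

Take off 240 px of margins, leaving 824 px.
4c + 3·4 = 824 → 4c = 812 → c = 203 px.
Before column 4: the margin + 3 columns + 3 column gaps.
Offset = 120 + 3·(203 + 4) = 120 + 621 = 741 px.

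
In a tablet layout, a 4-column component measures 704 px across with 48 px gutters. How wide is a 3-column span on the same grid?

516 px

4 columns + 3 gutters: 4c + 3·48 = 704.
4c = 704 − 144 = 560, so c = 140 px.
Span of 3: 3·140 + 2·48 = 420 + 96 = 516 px.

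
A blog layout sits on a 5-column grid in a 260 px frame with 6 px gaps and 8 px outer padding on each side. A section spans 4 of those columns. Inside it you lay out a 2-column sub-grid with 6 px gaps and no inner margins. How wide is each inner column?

94 px

Outer content = 260 − 2·8 = 244 px.
5 columns + 4 gaps: 5c + 4·6 = 244.
5c = 244 − 24 = 220, so c = 44 px.
4 columns plus 3 gaps: 176 + 18 = 194 px.
194 − 1·6 = 188; ÷2 gives d = 94 px.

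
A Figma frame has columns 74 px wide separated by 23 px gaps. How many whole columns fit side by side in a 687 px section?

k columns need k·74 + (k−1)·23 = k·97 − 23.
k·97 − 23 ≤ 687 → k ≤ 710 / 97 ≈ 7.32, so k = 7.

7 columns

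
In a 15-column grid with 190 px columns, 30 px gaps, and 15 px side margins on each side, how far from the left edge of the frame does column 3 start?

Column 3 starts at margin + 2·(column + gutter) = 15 + 2·220 = 455 px.

455 px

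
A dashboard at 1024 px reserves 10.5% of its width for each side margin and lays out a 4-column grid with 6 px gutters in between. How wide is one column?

Each margin = 10.5% of 1024 = 107.52 px; content = 1024 − 2·107.52 = 808.96 px.
4c + 3·6 = 808.96 → 4c = 790.96 → c = 197.74 px.

197.74 px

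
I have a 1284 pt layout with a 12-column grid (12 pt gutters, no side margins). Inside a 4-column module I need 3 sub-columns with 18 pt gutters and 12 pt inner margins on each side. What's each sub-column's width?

12c + 11·12 = 1284 → 12c = 1152 → c = 96 pt.
Span of 4: 4·96 + 3·12 = 384 + 36 = 420 pt.
Inner content = 420 − 2·12 = 396 pt.
3d + 2·18 = 396 → 3d = 360 → d = 120 pt.

120 pt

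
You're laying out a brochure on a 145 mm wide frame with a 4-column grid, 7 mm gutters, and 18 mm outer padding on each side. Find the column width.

22 mm

Content width = 145 − 2·18 = 109 mm.
4 columns + 3 gutters: 4c + 3·7 = 109.
4c = 109 − 21 = 88, so c = 22 mm.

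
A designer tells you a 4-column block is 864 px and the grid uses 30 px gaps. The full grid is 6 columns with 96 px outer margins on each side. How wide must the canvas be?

864 − 3·30 = 774; ÷4 gives c = 193.5 px.
Total width: 2·96 + 6·193.5 + 5·30 = 1503 px.

1503 px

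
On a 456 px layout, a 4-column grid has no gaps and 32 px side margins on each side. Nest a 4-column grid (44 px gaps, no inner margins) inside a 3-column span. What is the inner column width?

40.5 px

Inside the margins: 456 − 64 = 392 px.
392 / 4 = 98 px per column.
3-column span = 3·98 = 294 px.
294 − 3·44 = 162; ÷4 gives d = 40.5 px.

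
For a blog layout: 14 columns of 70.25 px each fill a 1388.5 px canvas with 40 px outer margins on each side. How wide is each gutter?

25 px

Content width = 1388.5 − 2·40 = 1308.5 px.
14·70.25 + 13g = 1308.5 → 13g = 325 → g = 25 px.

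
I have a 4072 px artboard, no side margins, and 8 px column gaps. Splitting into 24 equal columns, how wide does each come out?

24c + 23·8 = 4072 → 24c = 3888 → c = 162 px.

162 px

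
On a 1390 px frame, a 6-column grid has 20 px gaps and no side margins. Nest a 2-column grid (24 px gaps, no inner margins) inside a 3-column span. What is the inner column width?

6 columns + 5 gaps: 6c + 5·20 = 1390.
6c = 1390 − 100 = 1290, so c = 215 px.
Span of 3: 3·215 + 2·20 = 645 + 40 = 685 px.
685 − 1·24 = 661; ÷2 gives d = 330.5 px.

330.5 px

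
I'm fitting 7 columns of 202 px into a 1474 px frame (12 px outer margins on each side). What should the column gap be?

Subtract both margins: 1474 − 2·12 = 1450 px.
7 columns take 7·202 = 1414 px; remaining 36 splits into 6 column gaps.
g = 36 / 6 = 6 px.

6 px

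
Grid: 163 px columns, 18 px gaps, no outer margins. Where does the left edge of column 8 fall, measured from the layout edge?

Each column+gutter stride is 181 px; with no margin, 7 of them is 1267 px.

1267 px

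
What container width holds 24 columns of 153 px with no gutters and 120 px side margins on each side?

3912 px

Container = 2·120 + 24·153 = 240 + 3672 = 3912 px.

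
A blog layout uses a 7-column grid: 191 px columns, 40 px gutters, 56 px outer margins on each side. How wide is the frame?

Total width: 2·56 + 7·191 + 6·40 = 1689 px.

1689 px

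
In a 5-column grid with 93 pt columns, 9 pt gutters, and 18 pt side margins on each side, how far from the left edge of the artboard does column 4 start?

324 pt

Column 4 starts at margin + 3·(column + gutter) = 18 + 3·102 = 324 pt.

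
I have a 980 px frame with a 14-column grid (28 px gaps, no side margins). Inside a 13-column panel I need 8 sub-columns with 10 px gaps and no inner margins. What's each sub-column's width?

14 columns + 13 gaps: 14c + 13·28 = 980.
14c = 980 − 364 = 616, so c = 44 px.
13-column span = 13·44 + 12·28 = 908 px.
8d + 7·10 = 908 → 8d = 838 → d = 104.75 px.

104.75 px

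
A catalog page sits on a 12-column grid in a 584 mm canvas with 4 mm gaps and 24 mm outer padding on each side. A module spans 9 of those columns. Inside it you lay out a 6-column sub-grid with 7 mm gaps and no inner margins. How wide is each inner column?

Take off 48 mm of margins, leaving 536 mm.
12c + 11·4 = 536 → 12c = 492 → c = 41 mm.
9 columns plus 8 gaps: 369 + 32 = 401 mm.
Subtracting 5 gaps of 7 leaves 366 for 6 columns, so d = 61 mm.

61 mm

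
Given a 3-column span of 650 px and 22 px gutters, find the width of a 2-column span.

3 columns + 2 gutters: 3c + 2·22 = 650.
3c = 650 − 44 = 606, so c = 202 px.
2 columns plus 1 gutter: 404 + 22 = 426 px.

426 px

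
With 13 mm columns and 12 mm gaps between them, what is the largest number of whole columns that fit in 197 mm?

8 columns: 8·13 + 7·12 = 188 mm ≤ 197.
9 columns: 213 mm > 197. So 8.

8 columns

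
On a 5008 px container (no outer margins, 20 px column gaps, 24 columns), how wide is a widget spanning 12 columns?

2494 px

24c + 23·20 = 5008 → 24c = 4548 → c = 189.5 px.
12-column span = 12·189.5 + 11·20 = 2494 px.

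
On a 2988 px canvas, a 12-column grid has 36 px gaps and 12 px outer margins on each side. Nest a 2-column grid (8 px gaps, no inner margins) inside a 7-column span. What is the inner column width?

853 px

Inside the margins: 2988 − 24 = 2964 px.
12 columns + 11 gaps: 12c + 11·36 = 2964.
12c = 2964 − 396 = 2568, so c = 214 px.
7-column span = 7·214 + 6·36 = 1714 px.
2 columns + 1 gap: 2d + 1·8 = 1714.
2d = 1714 − 8 = 1706, so d = 853 px.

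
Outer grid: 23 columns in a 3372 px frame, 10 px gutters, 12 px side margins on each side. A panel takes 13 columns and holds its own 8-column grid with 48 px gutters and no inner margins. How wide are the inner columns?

194 px

Outer content = 3372 − 2·12 = 3348 px.
23c + 22·10 = 3348 → 23c = 3128 → c = 136 px.
Span of 13: 13·136 + 12·10 = 1768 + 120 = 1888 px.
Subtracting 7 gutters of 48 leaves 1552 for 8 columns, so d = 194 px.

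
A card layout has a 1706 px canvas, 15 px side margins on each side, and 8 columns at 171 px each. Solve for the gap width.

Subtract both margins: 1706 − 2·15 = 1676 px.
Columns use 1368 px, leaving 308 px across 7 gaps = 44 px each.

44 px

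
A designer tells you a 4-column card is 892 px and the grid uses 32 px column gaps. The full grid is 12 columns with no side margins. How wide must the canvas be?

892 − 3·32 = 796; ÷4 gives c = 199 px.
Summing: 2388 + 352 = 2740 px.

2740 px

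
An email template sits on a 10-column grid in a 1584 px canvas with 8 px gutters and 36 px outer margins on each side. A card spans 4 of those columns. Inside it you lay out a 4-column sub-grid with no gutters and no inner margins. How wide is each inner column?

Subtract both margins: 1584 − 2·36 = 1512 px.
1512 − 9·8 = 1440; ÷10 gives c = 144 px.
Span of 4: 4·144 + 3·8 = 576 + 24 = 600 px.
600 / 4 = 150 px per column.

150 px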